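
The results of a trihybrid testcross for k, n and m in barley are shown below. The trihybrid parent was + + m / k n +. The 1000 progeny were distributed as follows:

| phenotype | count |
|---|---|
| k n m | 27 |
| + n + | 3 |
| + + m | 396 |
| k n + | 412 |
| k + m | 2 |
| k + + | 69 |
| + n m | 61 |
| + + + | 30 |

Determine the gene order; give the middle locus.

The two rarest classes, k + m and + n +, are the double crossovers. Comparing them with the parentals, only the k allele has switched, so k is the middle locus and the order is n – k – m.

k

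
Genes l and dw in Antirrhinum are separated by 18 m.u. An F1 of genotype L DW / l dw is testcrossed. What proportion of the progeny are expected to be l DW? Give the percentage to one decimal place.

A map distance of 18 m.u. corresponds to a recombination frequency of 0.180.
The F1 is L DW / l dw, so l DW is a recombinant gamete class with expected frequency r/2 = 0.180/2 = 0.0900.
That is 0.0900 = 9.0% of the progeny.

9.0%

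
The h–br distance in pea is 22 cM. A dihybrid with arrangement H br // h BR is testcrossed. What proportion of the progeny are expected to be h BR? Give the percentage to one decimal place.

A map distance of 22 cM corresponds to a recombination frequency of 0.220.
The F1 is H br / h BR, so h BR is a parental gamete class with expected frequency (1 − r)/2 = 0.780/2 = 0.3900.
That is 0.3900 = 39.0% of the progeny.

39.0%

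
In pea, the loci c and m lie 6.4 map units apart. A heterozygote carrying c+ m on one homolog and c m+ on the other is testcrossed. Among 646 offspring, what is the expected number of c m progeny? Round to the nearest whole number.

21

A map distance of 6.4 map units corresponds to a recombination frequency of 0.064.
The F1 is c+ m / c m+, so c m is a recombinant gamete class with expected frequency r/2 = 0.064/2 = 0.0320.
Expected number = 0.0320 × 646 = 20.67 ≈ 21.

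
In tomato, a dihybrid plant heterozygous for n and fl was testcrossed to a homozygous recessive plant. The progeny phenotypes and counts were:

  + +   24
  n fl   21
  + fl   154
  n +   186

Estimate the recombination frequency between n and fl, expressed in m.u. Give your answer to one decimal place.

11.7 m.u.

The two most frequent classes, + fl (154) and n + (186), are the parental types, so the F1 was + fl / n +.
The recombinant classes are + + and n fl: 24 + 21 = 45.
Recombination frequency = 45/385 = 0.1169 ≈ 11.7%, i.e. 11.7 m.u.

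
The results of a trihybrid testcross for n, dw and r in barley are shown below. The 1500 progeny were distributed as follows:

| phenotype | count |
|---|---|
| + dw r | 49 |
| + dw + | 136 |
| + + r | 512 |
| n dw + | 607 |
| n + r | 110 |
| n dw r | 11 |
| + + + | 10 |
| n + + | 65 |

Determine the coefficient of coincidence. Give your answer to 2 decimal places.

0.87

The two most frequent reciprocal classes, n dw + and + + r, are the parental types, so the F1 was n dw + / + + r.
The two rarest classes, n dw r and + + +, are the double crossovers. Comparing them with the parentals, only the r allele has switched, so r is the middle locus and the order is dw – r – n.
dw–r: (114 + 21)/1500 = 0.0900; r–n: (246 + 21)/1500 = 0.1780.
Expected DCO frequency = 0.0900 × 0.1780 ≈ 0.01602; observed = 21/1500 ≈ 0.01400.
Coefficient of coincidence = 0.01400/0.01602 ≈ 0.87.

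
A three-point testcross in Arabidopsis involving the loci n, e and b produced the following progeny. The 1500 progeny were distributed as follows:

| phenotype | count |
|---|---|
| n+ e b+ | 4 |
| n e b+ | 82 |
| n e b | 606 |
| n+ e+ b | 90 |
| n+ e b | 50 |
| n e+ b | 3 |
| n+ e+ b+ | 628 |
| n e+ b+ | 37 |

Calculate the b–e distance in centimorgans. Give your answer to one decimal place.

11.9 centimorgans

The two most frequent reciprocal classes, n+ e+ b+ and n e b, are the parental types, so the F1 was n+ e+ b+ / n e b.
The two rarest classes, n+ e b+ and n e+ b, are the double crossovers. Comparing them with the parentals, only the e allele has switched, so e is the middle locus and the order is n – e – b.
Crossovers in the e–b interval produce the single-crossover classes n+ e+ b and n e b+ (90 + 82 = 172) plus the double crossovers (7).
RF(e–b) = (172 + 7) / 1500 = 179/1500 = 0.1193 → 11.9 centimorgans.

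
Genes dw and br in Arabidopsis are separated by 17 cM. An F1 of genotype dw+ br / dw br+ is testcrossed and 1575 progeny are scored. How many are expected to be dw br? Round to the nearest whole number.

134

A map distance of 17 cM corresponds to a recombination frequency of 0.170.
The F1 is dw+ br / dw br+, so dw br is a recombinant gamete class with expected frequency r/2 = 0.170/2 = 0.0850.
Expected number = 0.0850 × 1575 = 133.88 ≈ 134.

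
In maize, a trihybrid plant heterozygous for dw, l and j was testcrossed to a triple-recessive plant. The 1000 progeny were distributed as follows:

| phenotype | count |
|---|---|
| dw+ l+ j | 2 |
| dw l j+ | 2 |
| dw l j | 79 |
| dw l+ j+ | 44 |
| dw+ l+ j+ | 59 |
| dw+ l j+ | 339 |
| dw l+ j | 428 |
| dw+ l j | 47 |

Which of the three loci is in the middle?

The two most frequent reciprocal classes, dw+ l j+ and dw l+ j, are the parental types, so the F1 was dw+ l j+ / dw l+ j.
The two rarest classes, dw l j+ and dw+ l+ j, are the double crossovers. Comparing them with the parentals, only the dw allele has switched, so dw is the middle locus and the order is j – dw – l.

dw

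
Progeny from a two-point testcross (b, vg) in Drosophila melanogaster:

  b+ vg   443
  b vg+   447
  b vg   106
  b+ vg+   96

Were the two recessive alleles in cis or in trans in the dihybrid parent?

The two most frequent classes are b+ vg (443) and b vg+ (447); these are the parental (non-recombinant) types.
So the F1 carried b+ vg on one chromosome and b vg+ on the other — the recessive alleles are on opposite chromosomes (trans / repulsion).

trans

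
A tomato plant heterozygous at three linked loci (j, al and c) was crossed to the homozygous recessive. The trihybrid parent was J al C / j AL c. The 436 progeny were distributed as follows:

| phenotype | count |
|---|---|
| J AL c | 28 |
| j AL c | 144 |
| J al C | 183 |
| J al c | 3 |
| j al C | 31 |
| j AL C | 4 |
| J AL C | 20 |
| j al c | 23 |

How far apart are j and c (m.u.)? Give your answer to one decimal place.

The two rarest classes, J al c and j AL C, are the double crossovers. Comparing them with the parentals, only the c allele has switched, so c is the middle locus and the order is al – c – j.
Crossovers in the c–j interval produce the single-crossover classes j al C and J AL c (31 + 28 = 59) plus the double crossovers (7).
RF(c–j) = (59 + 7) / 436 = 66/436 = 0.1514 → 15.1 m.u.

15.1 m.u.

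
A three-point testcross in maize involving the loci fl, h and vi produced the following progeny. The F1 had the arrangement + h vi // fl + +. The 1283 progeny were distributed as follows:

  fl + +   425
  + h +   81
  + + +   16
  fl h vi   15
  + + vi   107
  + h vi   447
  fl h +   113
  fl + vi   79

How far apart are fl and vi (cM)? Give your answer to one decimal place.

14.9 cM

The two rarest classes, fl h vi and + + +, are the double crossovers. Comparing them with the parentals, only the fl allele has switched, so fl is the middle locus and the order is h – fl – vi.
Crossovers in the fl–vi interval produce the single-crossover classes + h + and fl + vi (81 + 79 = 160) plus the double crossovers (31).
RF(fl–vi) = (160 + 31) / 1283 = 191/1283 = 0.1489 → 14.9 cM.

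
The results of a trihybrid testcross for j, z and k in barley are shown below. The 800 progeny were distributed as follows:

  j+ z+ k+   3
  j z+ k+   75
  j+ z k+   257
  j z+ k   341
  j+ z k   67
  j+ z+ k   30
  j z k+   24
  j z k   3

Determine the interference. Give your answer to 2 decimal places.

0.46

The two most frequent reciprocal classes, j z+ k and j+ z k+, are the parental types, so the F1 was j z+ k / j+ z k+.
The two rarest classes, j z k and j+ z+ k+, are the double crossovers. Comparing them with the parentals, only the z allele has switched, so z is the middle locus and the order is k – z – j.
k–z: (142 + 6)/800 = 0.1850; z–j: (54 + 6)/800 = 0.0750.
Expected DCO frequency = 0.1850 × 0.0750 ≈ 0.01388; observed = 6/800 ≈ 0.00750.
Coefficient of coincidence = 0.00750/0.01388 ≈ 0.54; interference = 1 − 0.54 = 0.46.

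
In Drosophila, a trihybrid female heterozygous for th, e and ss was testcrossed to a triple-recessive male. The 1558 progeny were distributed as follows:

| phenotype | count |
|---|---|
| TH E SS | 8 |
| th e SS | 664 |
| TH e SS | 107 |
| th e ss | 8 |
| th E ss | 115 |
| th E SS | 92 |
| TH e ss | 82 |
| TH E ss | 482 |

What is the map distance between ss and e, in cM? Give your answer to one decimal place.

The two most frequent reciprocal classes, th e SS and TH E ss, are the parental types, so the F1 was th e SS / TH E ss.
The two rarest classes, th e ss and TH E SS, are the double crossovers. Comparing them with the parentals, only the ss allele has switched, so ss is the middle locus and the order is th – ss – e.
Crossovers in the ss–e interval produce the single-crossover classes th E SS and TH e ss (92 + 82 = 174) plus the double crossovers (16).
RF(ss–e) = (174 + 16) / 1558 = 190/1558 = 0.1220 → 12.2 cM.

12.2 cM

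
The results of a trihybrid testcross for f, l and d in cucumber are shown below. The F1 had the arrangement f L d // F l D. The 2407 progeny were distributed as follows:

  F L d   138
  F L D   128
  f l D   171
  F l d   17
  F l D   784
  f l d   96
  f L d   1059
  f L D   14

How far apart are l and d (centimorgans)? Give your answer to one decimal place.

The two rarest classes, f L D and F l d, are the double crossovers. Comparing them with the parentals, only the d allele has switched, so d is the middle locus and the order is f – d – l.
Crossovers in the d–l interval produce the single-crossover classes f l d and F L D (96 + 128 = 224) plus the double crossovers (31).
RF(d–l) = (224 + 31) / 2407 = 255/2407 = 0.1059 → 10.6 centimorgans.

10.6 centimorgans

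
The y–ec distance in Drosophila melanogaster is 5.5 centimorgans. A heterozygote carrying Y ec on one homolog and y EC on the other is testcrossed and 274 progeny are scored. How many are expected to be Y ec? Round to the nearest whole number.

129

A map distance of 5.5 centimorgans corresponds to a recombination frequency of 0.055.
The F1 is Y ec / y EC, so Y ec is a parental gamete class with expected frequency (1 − r)/2 = 0.945/2 = 0.4725.
Expected number = 0.4725 × 274 = 129.47 ≈ 129.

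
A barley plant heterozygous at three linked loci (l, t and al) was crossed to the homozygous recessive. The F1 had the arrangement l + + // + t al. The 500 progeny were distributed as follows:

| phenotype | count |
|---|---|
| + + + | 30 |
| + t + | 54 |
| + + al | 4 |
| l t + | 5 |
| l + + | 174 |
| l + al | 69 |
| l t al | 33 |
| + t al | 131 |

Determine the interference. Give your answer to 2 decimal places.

0.53

The two rarest classes, l t + and + + al, are the double crossovers. Comparing them with the parentals, only the t allele has switched, so t is the middle locus and the order is al – t – l.
al–t: (123 + 9)/500 = 0.2640; t–l: (63 + 9)/500 = 0.1440.
Expected DCO frequency = 0.2640 × 0.1440 ≈ 0.03802; observed = 9/500 ≈ 0.01800.
Coefficient of coincidence = 0.01800/0.03802 ≈ 0.47; interference = 1 − 0.47 = 0.53.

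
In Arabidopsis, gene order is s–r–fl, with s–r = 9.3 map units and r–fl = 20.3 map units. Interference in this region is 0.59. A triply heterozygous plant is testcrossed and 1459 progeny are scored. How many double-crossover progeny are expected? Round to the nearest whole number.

Map distances give recombination frequencies of 0.093 and 0.203 for the two intervals.
With interference 0.59 (so coincidence = 0.41), expected double-crossover frequency = 0.093 × 0.203 × 0.41 = 0.00774.
Expected number = 0.00774 × 1459 = 11.29 ≈ 11.

11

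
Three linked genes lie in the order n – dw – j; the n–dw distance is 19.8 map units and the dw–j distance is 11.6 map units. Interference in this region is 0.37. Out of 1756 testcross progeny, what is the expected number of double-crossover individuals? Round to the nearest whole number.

Map distances give recombination frequencies of 0.198 and 0.116 for the two intervals.
With interference 0.37 (so coincidence = 0.63), expected double-crossover frequency = 0.198 × 0.116 × 0.63 = 0.01447.
Expected number = 0.01447 × 1756 = 25.41 ≈ 25.

25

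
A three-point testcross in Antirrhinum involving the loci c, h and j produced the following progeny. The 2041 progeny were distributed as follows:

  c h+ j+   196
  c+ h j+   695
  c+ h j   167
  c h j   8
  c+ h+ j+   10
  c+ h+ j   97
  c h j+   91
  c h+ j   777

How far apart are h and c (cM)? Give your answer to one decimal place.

The two most frequent reciprocal classes, c h+ j and c+ h j+, are the parental types, so the F1 was c h+ j / c+ h j+.
The two rarest classes, c h j and c+ h+ j+, are the double crossovers. Comparing them with the parentals, only the h allele has switched, so h is the middle locus and the order is j – h – c.
Crossovers in the h–c interval produce the single-crossover classes c+ h+ j and c h j+ (97 + 91 = 188) plus the double crossovers (18).
RF(h–c) = (188 + 18) / 2041 = 206/2041 = 0.1009 → 10.1 cM.

10.1 cM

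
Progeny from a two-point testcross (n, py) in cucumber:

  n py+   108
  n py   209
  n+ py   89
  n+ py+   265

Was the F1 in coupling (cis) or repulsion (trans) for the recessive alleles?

The two most frequent classes are n+ py+ (265) and n py (209); these are the parental (non-recombinant) types.
So the F1 carried n+ py+ on one chromosome and n py on the other — the recessive alleles are on the same chromosome (cis / coupling).

cis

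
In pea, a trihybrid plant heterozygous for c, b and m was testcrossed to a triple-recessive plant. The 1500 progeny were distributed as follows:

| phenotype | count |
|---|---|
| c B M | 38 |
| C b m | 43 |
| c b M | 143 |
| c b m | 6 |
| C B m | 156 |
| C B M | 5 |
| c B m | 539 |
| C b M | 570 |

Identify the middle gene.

The two most frequent reciprocal classes, C b M and c B m, are the parental types, so the F1 was C b M / c B m.
The two rarest classes, C B M and c b m, are the double crossovers. Comparing them with the parentals, only the b allele has switched, so b is the middle locus and the order is m – b – c.

b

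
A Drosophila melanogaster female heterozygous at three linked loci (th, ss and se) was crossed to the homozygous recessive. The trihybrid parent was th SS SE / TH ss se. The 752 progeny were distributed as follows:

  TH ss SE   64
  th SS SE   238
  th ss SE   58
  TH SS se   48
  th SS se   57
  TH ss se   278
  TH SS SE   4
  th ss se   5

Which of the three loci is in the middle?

The two rarest classes, TH SS SE and th ss se, are the double crossovers. Comparing them with the parentals, only the th allele has switched, so th is the middle locus and the order is se – th – ss.

th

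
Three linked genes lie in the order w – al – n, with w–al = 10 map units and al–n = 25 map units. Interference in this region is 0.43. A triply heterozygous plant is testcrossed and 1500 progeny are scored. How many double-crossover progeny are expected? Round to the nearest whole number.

Map distances give recombination frequencies of 0.100 and 0.250 for the two intervals.
With interference 0.43 (so coincidence = 0.57), expected double-crossover frequency = 0.100 × 0.250 × 0.57 = 0.01425.
Expected number = 0.01425 × 1500 = 21.38 ≈ 21.

21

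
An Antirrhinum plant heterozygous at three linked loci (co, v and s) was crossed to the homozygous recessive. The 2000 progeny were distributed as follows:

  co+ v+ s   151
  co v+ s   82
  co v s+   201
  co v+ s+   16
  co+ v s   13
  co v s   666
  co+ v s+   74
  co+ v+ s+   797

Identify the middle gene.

The two most frequent reciprocal classes, co+ v+ s+ and co v s, are the parental types, so the F1 was co+ v+ s+ / co v s.
The two rarest classes, co v+ s+ and co+ v s, are the double crossovers. Comparing them with the parentals, only the co allele has switched, so co is the middle locus and the order is s – co – v.

co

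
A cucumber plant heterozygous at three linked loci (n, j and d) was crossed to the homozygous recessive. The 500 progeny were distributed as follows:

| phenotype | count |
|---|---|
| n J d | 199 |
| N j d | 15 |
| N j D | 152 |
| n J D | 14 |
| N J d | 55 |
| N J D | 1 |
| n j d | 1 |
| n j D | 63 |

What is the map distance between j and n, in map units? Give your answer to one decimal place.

The two most frequent reciprocal classes, N j D and n J d, are the parental types, so the F1 was N j D / n J d.
The two rarest classes, N J D and n j d, are the double crossovers. Comparing them with the parentals, only the j allele has switched, so j is the middle locus and the order is d – j – n.
Crossovers in the j–n interval produce the single-crossover classes n j D and N J d (63 + 55 = 118) plus the double crossovers (2).
RF(j–n) = (118 + 2) / 500 = 120/500 = 0.2400 → 24.0 map units.

24.0 map units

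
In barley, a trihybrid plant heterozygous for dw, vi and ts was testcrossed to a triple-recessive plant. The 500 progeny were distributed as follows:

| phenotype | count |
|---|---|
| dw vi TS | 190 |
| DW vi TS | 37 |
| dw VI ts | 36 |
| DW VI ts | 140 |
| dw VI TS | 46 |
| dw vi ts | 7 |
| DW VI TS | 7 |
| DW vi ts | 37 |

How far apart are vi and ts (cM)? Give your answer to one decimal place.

The two most frequent reciprocal classes, dw vi TS and DW VI ts, are the parental types, so the F1 was dw vi TS / DW VI ts.
The two rarest classes, dw vi ts and DW VI TS, are the double crossovers. Comparing them with the parentals, only the ts allele has switched, so ts is the middle locus and the order is dw – ts – vi.
Crossovers in the ts–vi interval produce the single-crossover classes dw VI TS and DW vi ts (46 + 37 = 83) plus the double crossovers (14).
RF(ts–vi) = (83 + 14) / 500 = 97/500 = 0.1940 → 19.4 cM.

19.4 cM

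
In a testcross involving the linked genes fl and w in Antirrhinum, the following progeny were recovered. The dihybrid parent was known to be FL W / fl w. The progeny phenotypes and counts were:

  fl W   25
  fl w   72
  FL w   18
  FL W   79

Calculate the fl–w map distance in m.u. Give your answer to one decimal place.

22.2 m.u.

The recombinant classes are FL w and fl W: 18 + 25 = 43.
Recombination frequency = 43/194 = 0.2216 ≈ 22.2%, i.e. 22.2 m.u.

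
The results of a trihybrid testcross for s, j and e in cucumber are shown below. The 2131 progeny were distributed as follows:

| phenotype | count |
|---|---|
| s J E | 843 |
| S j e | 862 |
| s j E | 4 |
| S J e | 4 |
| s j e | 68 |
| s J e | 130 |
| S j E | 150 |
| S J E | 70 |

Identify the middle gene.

j

The two most frequent reciprocal classes, s J E and S j e, are the parental types, so the F1 was s J E / S j e.
The two rarest classes, s j E and S J e, are the double crossovers. Comparing them with the parentals, only the j allele has switched, so j is the middle locus and the order is s – j – e.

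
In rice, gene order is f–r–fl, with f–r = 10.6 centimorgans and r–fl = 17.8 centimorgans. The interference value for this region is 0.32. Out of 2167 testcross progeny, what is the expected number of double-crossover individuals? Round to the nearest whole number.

28

Map distances give recombination frequencies of 0.106 and 0.178 for the two intervals.
With interference 0.32 (so coincidence = 0.68), expected double-crossover frequency = 0.106 × 0.178 × 0.68 = 0.01283.
Expected number = 0.01283 × 2167 = 27.80 ≈ 28.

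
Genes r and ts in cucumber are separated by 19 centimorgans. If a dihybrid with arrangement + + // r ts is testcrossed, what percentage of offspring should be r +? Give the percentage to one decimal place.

A map distance of 19 centimorgans corresponds to a recombination frequency of 0.190.
The F1 is + + / r ts, so r + is a recombinant gamete class with expected frequency r/2 = 0.190/2 = 0.0950.
That is 0.0950 = 9.5% of the progeny.

9.5%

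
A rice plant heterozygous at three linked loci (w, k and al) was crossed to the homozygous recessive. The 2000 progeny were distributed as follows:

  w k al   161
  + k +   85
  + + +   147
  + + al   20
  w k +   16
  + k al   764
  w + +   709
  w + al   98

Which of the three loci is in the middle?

k

The two most frequent reciprocal classes, + k al and w + +, are the parental types, so the F1 was + k al / w + +.
The two rarest classes, + + al and w k +, are the double crossovers. Comparing them with the parentals, only the k allele has switched, so k is the middle locus and the order is al – k – w.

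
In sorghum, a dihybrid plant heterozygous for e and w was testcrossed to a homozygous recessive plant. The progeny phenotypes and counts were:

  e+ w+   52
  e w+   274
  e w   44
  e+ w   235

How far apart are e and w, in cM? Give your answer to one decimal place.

The two most frequent classes, e+ w (235) and e w+ (274), are the parental types, so the F1 was e+ w / e w+.
The recombinant classes are e+ w+ and e w: 52 + 44 = 96.
Recombination frequency = 96/605 = 0.1587 ≈ 15.9%, i.e. 15.9 cM.

15.9 cM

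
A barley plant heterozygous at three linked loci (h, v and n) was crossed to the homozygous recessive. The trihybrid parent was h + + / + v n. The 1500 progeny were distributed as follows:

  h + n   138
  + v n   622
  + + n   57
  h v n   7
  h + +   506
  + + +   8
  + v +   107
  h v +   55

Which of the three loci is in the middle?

The two rarest classes, + + + and h v n, are the double crossovers. Comparing them with the parentals, only the h allele has switched, so h is the middle locus and the order is n – h – v.

h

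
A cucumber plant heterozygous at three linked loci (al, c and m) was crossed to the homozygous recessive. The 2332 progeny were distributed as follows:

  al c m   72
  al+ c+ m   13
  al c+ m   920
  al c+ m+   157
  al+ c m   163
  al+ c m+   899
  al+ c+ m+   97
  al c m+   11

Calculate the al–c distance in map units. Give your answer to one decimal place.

8.3 map units

The two most frequent reciprocal classes, al+ c m+ and al c+ m, are the parental types, so the F1 was al+ c m+ / al c+ m.
The two rarest classes, al c m+ and al+ c+ m, are the double crossovers. Comparing them with the parentals, only the al allele has switched, so al is the middle locus and the order is c – al – m.
Crossovers in the c–al interval produce the single-crossover classes al+ c+ m+ and al c m (97 + 72 = 169) plus the double crossovers (24).
RF(c–al) = (169 + 24) / 2332 = 193/2332 = 0.0828 → 8.3 map units.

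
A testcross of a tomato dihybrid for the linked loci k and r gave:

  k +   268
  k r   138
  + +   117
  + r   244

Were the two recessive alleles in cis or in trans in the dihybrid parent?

trans

The two most frequent classes are + r (244) and k + (268); these are the parental (non-recombinant) types.
So the F1 carried + r on one chromosome and k + on the other — the recessive alleles are on opposite chromosomes (trans / repulsion).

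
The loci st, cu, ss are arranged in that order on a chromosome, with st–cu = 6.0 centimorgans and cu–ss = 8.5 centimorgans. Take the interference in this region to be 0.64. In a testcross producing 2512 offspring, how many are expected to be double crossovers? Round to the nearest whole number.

Map distances give recombination frequencies of 0.060 and 0.085 for the two intervals.
With interference 0.64 (so coincidence = 0.36), expected double-crossover frequency = 0.060 × 0.085 × 0.36 = 0.00184.
Expected number = 0.00184 × 2512 = 4.61 ≈ 5.

5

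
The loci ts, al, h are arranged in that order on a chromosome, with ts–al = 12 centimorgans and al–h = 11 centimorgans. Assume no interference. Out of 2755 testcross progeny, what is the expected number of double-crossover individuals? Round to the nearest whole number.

Map distances give recombination frequencies of 0.120 and 0.110 for the two intervals.
With no interference, expected double-crossover frequency = 0.120 × 0.110 = 0.01320.
Expected number = 0.01320 × 2755 = 36.37 ≈ 36.

36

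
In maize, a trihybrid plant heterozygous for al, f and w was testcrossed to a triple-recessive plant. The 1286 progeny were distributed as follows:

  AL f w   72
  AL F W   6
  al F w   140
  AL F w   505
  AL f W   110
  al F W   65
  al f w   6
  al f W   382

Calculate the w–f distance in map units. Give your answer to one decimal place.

The two most frequent reciprocal classes, al f W and AL F w, are the parental types, so the F1 was al f W / AL F w.
The two rarest classes, al f w and AL F W, are the double crossovers. Comparing them with the parentals, only the w allele has switched, so w is the middle locus and the order is f – w – al.
Crossovers in the f–w interval produce the single-crossover classes al F W and AL f w (65 + 72 = 137) plus the double crossovers (12).
RF(f–w) = (137 + 12) / 1286 = 149/1286 = 0.1159 → 11.6 map units.

11.6 map units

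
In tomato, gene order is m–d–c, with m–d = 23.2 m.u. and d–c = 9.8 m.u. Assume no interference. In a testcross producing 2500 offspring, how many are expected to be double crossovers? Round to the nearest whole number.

Map distances give recombination frequencies of 0.232 and 0.098 for the two intervals.
With no interference, expected double-crossover frequency = 0.232 × 0.098 = 0.02274.
Expected number = 0.02274 × 2500 = 56.84 ≈ 57.

57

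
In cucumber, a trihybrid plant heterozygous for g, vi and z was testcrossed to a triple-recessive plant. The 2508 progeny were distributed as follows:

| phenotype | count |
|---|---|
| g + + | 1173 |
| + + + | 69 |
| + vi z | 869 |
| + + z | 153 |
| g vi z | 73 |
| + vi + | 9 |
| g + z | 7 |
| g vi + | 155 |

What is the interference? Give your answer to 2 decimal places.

0.22

The two most frequent reciprocal classes, + vi z and g + +, are the parental types, so the F1 was + vi z / g + +.
The two rarest classes, + vi + and g + z, are the double crossovers. Comparing them with the parentals, only the z allele has switched, so z is the middle locus and the order is g – z – vi.
g–z: (142 + 16)/2508 = 0.0630; z–vi: (308 + 16)/2508 = 0.1292.
Expected DCO frequency = 0.0630 × 0.1292 ≈ 0.00814; observed = 16/2508 ≈ 0.00638.
Coefficient of coincidence = 0.00638/0.00814 ≈ 0.78; interference = 1 − 0.78 = 0.22.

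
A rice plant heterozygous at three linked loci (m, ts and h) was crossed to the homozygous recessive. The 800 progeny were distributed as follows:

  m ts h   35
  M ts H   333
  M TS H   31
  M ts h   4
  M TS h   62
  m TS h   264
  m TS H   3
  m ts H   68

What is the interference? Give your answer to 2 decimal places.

0.44

The two most frequent reciprocal classes, m TS h and M ts H, are the parental types, so the F1 was m TS h / M ts H.
The two rarest classes, m TS H and M ts h, are the double crossovers. Comparing them with the parentals, only the h allele has switched, so h is the middle locus and the order is m – h – ts.
m–h: (130 + 7)/800 = 0.1713; h–ts: (66 + 7)/800 = 0.0912.
Expected DCO frequency = 0.1713 × 0.0912 ≈ 0.01562; observed = 7/800 ≈ 0.00875.
Coefficient of coincidence = 0.00875/0.01562 ≈ 0.56; interference = 1 − 0.56 = 0.44.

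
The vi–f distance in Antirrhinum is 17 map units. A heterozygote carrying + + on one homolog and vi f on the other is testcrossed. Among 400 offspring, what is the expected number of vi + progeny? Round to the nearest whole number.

34

A map distance of 17 map units corresponds to a recombination frequency of 0.170.
The F1 is + + / vi f, so vi + is a recombinant gamete class with expected frequency r/2 = 0.170/2 = 0.0850.
Expected number = 0.0850 × 400 = 34.00 ≈ 34.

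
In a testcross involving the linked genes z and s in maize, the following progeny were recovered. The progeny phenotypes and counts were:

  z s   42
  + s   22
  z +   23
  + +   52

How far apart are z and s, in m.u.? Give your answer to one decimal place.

The two most frequent classes, + + (52) and z s (42), are the parental types, so the F1 was + + / z s.
The recombinant classes are + s and z +: 22 + 23 = 45.
Recombination frequency = 45/139 = 0.3237 ≈ 32.4%, i.e. 32.4 m.u.

32.4 m.u.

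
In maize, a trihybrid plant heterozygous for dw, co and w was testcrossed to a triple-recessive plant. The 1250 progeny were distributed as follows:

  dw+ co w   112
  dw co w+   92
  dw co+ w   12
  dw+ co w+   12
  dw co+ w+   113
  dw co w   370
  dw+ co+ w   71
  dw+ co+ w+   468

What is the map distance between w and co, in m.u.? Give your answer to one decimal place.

15.0 m.u.

The two most frequent reciprocal classes, dw+ co+ w+ and dw co w, are the parental types, so the F1 was dw+ co+ w+ / dw co w.
The two rarest classes, dw+ co w+ and dw co+ w, are the double crossovers. Comparing them with the parentals, only the co allele has switched, so co is the middle locus and the order is dw – co – w.
Crossovers in the co–w interval produce the single-crossover classes dw+ co+ w and dw co w+ (71 + 92 = 163) plus the double crossovers (24).
RF(co–w) = (163 + 24) / 1250 = 187/1250 = 0.1496 → 15.0 m.u.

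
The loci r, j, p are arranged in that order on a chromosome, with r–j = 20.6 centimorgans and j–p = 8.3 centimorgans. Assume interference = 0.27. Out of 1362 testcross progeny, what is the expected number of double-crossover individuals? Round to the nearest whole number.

Map distances give recombination frequencies of 0.206 and 0.083 for the two intervals.
With interference 0.27 (so coincidence = 0.73), expected double-crossover frequency = 0.206 × 0.083 × 0.73 = 0.01248.
Expected number = 0.01248 × 1362 = 17.00 ≈ 17.

17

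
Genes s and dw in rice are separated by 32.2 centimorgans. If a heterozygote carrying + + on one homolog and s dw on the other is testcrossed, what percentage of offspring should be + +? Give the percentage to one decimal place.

33.9%

A map distance of 32.2 centimorgans corresponds to a recombination frequency of 0.322.
The F1 is + + / s dw, so + + is a parental gamete class with expected frequency (1 − r)/2 = 0.678/2 = 0.3390.
That is 0.3390 = 33.9% of the progeny.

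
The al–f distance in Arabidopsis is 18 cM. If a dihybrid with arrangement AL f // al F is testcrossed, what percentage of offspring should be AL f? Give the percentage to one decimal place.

41.0%

A map distance of 18 cM corresponds to a recombination frequency of 0.180.
The F1 is AL f / al F, so AL f is a parental gamete class with expected frequency (1 − r)/2 = 0.820/2 = 0.4100.
That is 0.4100 = 41.0% of the progeny.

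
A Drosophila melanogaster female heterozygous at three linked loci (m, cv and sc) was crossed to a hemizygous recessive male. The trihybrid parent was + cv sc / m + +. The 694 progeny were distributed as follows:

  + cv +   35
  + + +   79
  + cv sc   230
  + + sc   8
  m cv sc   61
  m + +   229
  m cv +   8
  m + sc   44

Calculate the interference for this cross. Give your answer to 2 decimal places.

The two rarest classes, + + sc and m cv +, are the double crossovers. Comparing them with the parentals, only the cv allele has switched, so cv is the middle locus and the order is m – cv – sc.
m–cv: (140 + 16)/694 = 0.2248; cv–sc: (79 + 16)/694 = 0.1369.
Expected DCO frequency = 0.2248 × 0.1369 ≈ 0.03078; observed = 16/694 ≈ 0.02305.
Coefficient of coincidence = 0.02305/0.03078 ≈ 0.75; interference = 1 − 0.75 = 0.25.

0.25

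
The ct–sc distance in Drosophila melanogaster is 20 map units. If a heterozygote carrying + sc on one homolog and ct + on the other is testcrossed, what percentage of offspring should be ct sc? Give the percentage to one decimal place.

A map distance of 20 map units corresponds to a recombination frequency of 0.200.
The F1 is + sc / ct +, so ct sc is a recombinant gamete class with expected frequency r/2 = 0.200/2 = 0.1000.
That is 0.1000 = 10.0% of the progeny.

10.0%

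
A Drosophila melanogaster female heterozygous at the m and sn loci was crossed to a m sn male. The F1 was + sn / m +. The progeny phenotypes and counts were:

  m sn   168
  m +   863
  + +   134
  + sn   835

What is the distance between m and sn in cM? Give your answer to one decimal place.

The recombinant classes are + + and m sn: 134 + 168 = 302.
Recombination frequency = 302/2000 = 0.1510 ≈ 15.1%, i.e. 15.1 cM.

15.1 cM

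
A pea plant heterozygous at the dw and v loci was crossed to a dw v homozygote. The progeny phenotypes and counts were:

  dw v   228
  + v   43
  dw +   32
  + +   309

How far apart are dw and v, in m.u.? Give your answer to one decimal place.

The two most frequent classes, + + (309) and dw v (228), are the parental types, so the F1 was + + / dw v.
The recombinant classes are + v and dw +: 43 + 32 = 75.
Recombination frequency = 75/612 = 0.1225 ≈ 12.3%, i.e. 12.3 m.u.

12.3 m.u.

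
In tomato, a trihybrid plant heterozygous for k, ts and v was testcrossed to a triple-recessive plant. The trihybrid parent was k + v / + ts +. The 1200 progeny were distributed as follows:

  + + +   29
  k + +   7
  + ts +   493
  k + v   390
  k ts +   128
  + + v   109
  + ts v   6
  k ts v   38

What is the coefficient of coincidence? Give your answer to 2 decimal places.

0.78

The two rarest classes, k + + and + ts v, are the double crossovers. Comparing them with the parentals, only the v allele has switched, so v is the middle locus and the order is ts – v – k.
ts–v: (67 + 13)/1200 = 0.0667; v–k: (237 + 13)/1200 = 0.2083.
Expected DCO frequency = 0.0667 × 0.2083 ≈ 0.01389; observed = 13/1200 ≈ 0.01083.
Coefficient of coincidence = 0.01083/0.01389 ≈ 0.78.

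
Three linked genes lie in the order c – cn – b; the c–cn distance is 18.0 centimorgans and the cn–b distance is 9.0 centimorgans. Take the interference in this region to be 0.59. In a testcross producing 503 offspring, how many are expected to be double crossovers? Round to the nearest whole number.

3

Map distances give recombination frequencies of 0.180 and 0.090 for the two intervals.
With interference 0.59 (so coincidence = 0.41), expected double-crossover frequency = 0.180 × 0.090 × 0.41 = 0.00664.
Expected number = 0.00664 × 503 = 3.34 ≈ 3.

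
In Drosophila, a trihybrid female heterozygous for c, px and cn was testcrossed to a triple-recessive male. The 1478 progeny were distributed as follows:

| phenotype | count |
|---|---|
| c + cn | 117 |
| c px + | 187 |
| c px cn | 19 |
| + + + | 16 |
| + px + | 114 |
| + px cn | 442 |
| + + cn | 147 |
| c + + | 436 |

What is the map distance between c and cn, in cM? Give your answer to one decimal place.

18.0 cM

The two most frequent reciprocal classes, + px cn and c + +, are the parental types, so the F1 was + px cn / c + +.
The two rarest classes, c px cn and + + +, are the double crossovers. Comparing them with the parentals, only the c allele has switched, so c is the middle locus and the order is cn – c – px.
Crossovers in the cn–c interval produce the single-crossover classes + px + and c + cn (114 + 117 = 231) plus the double crossovers (35).
RF(cn–c) = (231 + 35) / 1478 = 266/1478 = 0.1800 → 18.0 cM.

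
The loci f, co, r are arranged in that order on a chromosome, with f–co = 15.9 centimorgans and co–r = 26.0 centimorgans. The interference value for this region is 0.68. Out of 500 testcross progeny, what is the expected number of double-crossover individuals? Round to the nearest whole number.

Map distances give recombination frequencies of 0.159 and 0.260 for the two intervals.
With interference 0.68 (so coincidence = 0.32), expected double-crossover frequency = 0.159 × 0.260 × 0.32 = 0.01323.
Expected number = 0.01323 × 500 = 6.61 ≈ 7.

7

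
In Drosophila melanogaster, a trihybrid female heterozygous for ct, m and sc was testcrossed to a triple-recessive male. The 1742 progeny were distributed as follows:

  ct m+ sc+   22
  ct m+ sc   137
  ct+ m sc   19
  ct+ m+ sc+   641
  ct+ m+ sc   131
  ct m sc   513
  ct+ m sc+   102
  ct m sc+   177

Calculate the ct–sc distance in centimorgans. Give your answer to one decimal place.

The two most frequent reciprocal classes, ct+ m+ sc+ and ct m sc, are the parental types, so the F1 was ct+ m+ sc+ / ct m sc.
The two rarest classes, ct m+ sc+ and ct+ m sc, are the double crossovers. Comparing them with the parentals, only the ct allele has switched, so ct is the middle locus and the order is sc – ct – m.
Crossovers in the sc–ct interval produce the single-crossover classes ct+ m+ sc and ct m sc+ (131 + 177 = 308) plus the double crossovers (41).
RF(sc–ct) = (308 + 41) / 1742 = 349/1742 = 0.2003 → 20.0 centimorgans.

20.0 centimorgans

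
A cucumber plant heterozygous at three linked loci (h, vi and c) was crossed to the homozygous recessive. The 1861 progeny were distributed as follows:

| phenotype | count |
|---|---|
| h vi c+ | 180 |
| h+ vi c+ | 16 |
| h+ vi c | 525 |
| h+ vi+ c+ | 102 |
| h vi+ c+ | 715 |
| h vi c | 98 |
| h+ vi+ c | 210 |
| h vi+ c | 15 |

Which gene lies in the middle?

c

The two most frequent reciprocal classes, h+ vi c and h vi+ c+, are the parental types, so the F1 was h+ vi c / h vi+ c+.
The two rarest classes, h+ vi c+ and h vi+ c, are the double crossovers. Comparing them with the parentals, only the c allele has switched, so c is the middle locus and the order is vi – c – h.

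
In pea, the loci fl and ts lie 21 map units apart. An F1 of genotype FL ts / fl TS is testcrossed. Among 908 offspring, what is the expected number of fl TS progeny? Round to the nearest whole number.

A map distance of 21 map units corresponds to a recombination frequency of 0.210.
The F1 is FL ts / fl TS, so fl TS is a parental gamete class with expected frequency (1 − r)/2 = 0.790/2 = 0.3950.
Expected number = 0.3950 × 908 = 358.66 ≈ 359.

359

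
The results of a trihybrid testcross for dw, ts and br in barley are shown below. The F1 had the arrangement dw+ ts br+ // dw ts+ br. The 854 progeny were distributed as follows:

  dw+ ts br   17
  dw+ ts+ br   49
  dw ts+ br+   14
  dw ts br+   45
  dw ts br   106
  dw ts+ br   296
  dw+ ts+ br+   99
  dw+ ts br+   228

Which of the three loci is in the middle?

The two rarest classes, dw+ ts br and dw ts+ br+, are the double crossovers. Comparing them with the parentals, only the br allele has switched, so br is the middle locus and the order is dw – br – ts.

br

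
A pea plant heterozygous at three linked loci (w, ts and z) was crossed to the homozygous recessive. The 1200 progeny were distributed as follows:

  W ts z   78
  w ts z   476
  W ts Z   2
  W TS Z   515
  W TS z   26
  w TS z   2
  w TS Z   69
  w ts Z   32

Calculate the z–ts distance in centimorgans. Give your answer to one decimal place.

The two most frequent reciprocal classes, W TS Z and w ts z, are the parental types, so the F1 was W TS Z / w ts z.
The two rarest classes, W ts Z and w TS z, are the double crossovers. Comparing them with the parentals, only the ts allele has switched, so ts is the middle locus and the order is z – ts – w.
Crossovers in the z–ts interval produce the single-crossover classes W TS z and w ts Z (26 + 32 = 58) plus the double crossovers (4).
RF(z–ts) = (58 + 4) / 1200 = 62/1200 = 0.0517 → 5.2 centimorgans.

5.2 centimorgans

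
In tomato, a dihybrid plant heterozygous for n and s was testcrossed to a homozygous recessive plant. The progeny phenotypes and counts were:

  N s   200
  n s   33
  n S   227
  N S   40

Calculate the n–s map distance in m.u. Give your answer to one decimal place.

The two most frequent classes, N s (200) and n S (227), are the parental types, so the F1 was N s / n S.
The recombinant classes are N S and n s: 40 + 33 = 73.
Recombination frequency = 73/500 = 0.1460 ≈ 14.6%, i.e. 14.6 m.u.

14.6 m.u.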